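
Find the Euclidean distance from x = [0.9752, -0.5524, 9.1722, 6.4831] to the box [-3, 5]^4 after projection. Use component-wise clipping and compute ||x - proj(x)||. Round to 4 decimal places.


Project each component onto [-3, 5].
clip(0.9752) = 0.9752, clip(-0.5524) = -0.5524, clip(9.1722) = 5.0, clip(6.4831) = 5.0
Projection = [0.9752, -0.5524, 5.0, 5.0]
Squared diffs: [0.0, 0.0, 17.4073, 2.1996]
Distance = sqrt(19.6069) = 4.428


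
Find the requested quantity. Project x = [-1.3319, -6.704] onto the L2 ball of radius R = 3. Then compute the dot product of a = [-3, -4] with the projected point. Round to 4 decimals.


Step 1: Compute ||x|| (intermediates to 6 decimals).
||x|| = sqrt((-1.3319)^2 + (-6.704)^2) = 6.835026
Step 2: Project.
Since ||x|| > R, scale = R/||x|| = 3/6.835026 = 0.438916, proj(x) = scale * x
proj(x) = [-0.584592, -2.942493]
Step 3: Dot product.
a^T * proj(x) = -3*(-0.584592) - 4*(-2.942493) = 13.5237


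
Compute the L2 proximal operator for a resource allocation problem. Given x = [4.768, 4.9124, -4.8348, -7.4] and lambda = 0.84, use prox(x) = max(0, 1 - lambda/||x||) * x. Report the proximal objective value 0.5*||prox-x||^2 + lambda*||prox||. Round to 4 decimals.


Step 1: Compute ||x||.
||x|| = 11.1804
Step 2: Compute scaling factor.
scale = max(0, 1 - 0.84/11.1804) = 0.9249
Step 3: prox(x) = [4.4098, 4.5433, -4.4716, -6.844]
||prox(x)|| = 10.3404
Step 4: Proximal objective.
0.5*||prox-x||^2 = 0.3528
lambda*||prox|| = 8.6859
Total = 9.0387


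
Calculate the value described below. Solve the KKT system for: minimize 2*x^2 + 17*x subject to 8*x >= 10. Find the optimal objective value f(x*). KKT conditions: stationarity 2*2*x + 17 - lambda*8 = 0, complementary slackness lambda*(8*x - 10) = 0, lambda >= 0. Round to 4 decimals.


Step 1: Try lambda = 0 (constraint inactive).
x_unc = -17/(2*2) = -4.25
Check: 8*-4.25 = -34.0 < 10 -- violated!
Step 2: Constraint must be active: 8*x = 10
x* = 10/8 = 1.25
lambda = (2*2*1.25 + 17)/8 = 2.75
Step 3: Compute optimal value.
f(x*) = 2*1.25^2 + 17*1.25 = 24.375


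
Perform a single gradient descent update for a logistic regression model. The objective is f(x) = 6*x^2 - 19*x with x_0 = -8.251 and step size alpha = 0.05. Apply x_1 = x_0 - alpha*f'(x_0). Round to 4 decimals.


We compute the gradient at x_0 and apply the update.
f'(x) = 12*x - 19
f'(-8.251) = 12*-8.251 - 19 = -118.012
x_1 = -8.251 - 0.05*-118.012 = -2.3504


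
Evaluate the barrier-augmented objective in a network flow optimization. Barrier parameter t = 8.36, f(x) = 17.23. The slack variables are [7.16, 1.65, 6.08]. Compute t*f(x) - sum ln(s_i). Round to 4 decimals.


Step 1: Compute log-barrier.
ln values: [1.9685, 0.5008, 1.805]
phi = -(1.9685 + 0.5008 + 1.805) = -4.2743
Step 2: Compute augmented objective.
t*f(x) = 8.36*17.23 = 144.0428
Total = 144.0428 - 4.2743 = 139.7685


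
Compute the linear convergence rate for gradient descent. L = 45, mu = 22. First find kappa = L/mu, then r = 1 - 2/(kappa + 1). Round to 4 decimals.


Step 1: Compute the condition number.
kappa = L/mu = 45/22 = 2.0455
Step 2: Compute the convergence rate.
r = 1 - 2/(kappa + 1) = 1 - 2*mu/(L + mu) = (L - mu)/(L + mu) = 23/67 = 0.3433


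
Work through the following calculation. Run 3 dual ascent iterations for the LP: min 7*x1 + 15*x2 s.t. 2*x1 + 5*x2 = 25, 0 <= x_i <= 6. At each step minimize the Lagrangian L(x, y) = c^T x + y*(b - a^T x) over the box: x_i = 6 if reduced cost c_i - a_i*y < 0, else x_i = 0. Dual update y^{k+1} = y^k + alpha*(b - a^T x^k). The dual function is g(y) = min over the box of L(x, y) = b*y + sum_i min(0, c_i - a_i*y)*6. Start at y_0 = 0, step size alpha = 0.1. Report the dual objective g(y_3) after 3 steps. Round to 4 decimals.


Dual ascent for LP: min 7*x1 + 15*x2, 2*x1 + 5*x2 = 25, 0 <= x_i <= 6
Step 1: y^k = 0.0, reduced costs: (7.0, 15.0)
  x^k = (0.0, 0.0), subgradient = b - a^T x = 25.0
  y^{k+1} = 0.0 + 0.1*25.0 = 2.5
Step 2: y^k = 2.5, reduced costs: (2.0, 2.5)
  x^k = (0.0, 0.0), subgradient = b - a^T x = 25.0
  y^{k+1} = 2.5 + 0.1*25.0 = 5.0
Step 3: y^k = 5.0, reduced costs: (-3.0, -10.0)
  x^k = (6.0, 6.0), subgradient = b - a^T x = -17.0
  y^{k+1} = 5.0 + 0.1*-17.0 = 3.3
Dual objective at y_3 = 3.3: reduced costs (0.4, -1.5), box minimizer x = (0.0, 6.0)
g(y_3) = b*y + (c1 - a1*y)*x1 + (c2 - a2*y)*x2 = 25*3.3 + 0.4*0.0 + (-1.5)*6.0 = 82.5 + 0.0 - 9.0 = 73.5


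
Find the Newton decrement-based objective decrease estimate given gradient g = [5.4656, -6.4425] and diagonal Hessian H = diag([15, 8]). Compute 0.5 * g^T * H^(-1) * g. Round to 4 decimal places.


Step 1: H is diagonal, so H^(-1) * g = [0.3644, -0.8053].
Step 2: g^T H^(-1) g = sum_i g_i^2 / H_ii
  = (5.4656)^2/15 + (-6.4425)^2/8
  = 1.9915 + 5.1882 = 7.1797
Step 3: Objective decrease = 0.5 * g^T H^(-1) g = 3.5899


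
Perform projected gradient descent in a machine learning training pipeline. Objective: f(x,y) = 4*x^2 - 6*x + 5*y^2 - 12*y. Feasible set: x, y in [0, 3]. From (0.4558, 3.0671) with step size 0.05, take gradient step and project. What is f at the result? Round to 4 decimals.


Step 1: Compute gradient at (0.4558, 3.0671).
grad_x = 2*4*0.4558 - 6 = -2.3536
grad_y = 2*5*3.0671 - 12 = 18.671
Step 2: Gradient step.
x_raw = 0.4558 - 0.05*-2.3536 = 0.5735
y_raw = 3.0671 - 0.05*18.671 = 2.1336
Step 3: Project onto [0, 3].
x_proj = clip(0.5735) = 0.5735
y_proj = clip(2.1336) = 2.1336
Step 4: Evaluate f.
f(0.5735, 2.1336) = -4.9678


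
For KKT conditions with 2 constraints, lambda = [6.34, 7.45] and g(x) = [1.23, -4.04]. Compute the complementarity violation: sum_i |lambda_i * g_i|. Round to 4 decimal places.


KKT complementary slackness check:
lambda_1 * g_1 = 6.34 * 1.23 = 7.7982
lambda_2 * g_2 = 7.45 * -4.04 = -30.098
Total violation = 7.7982 + 30.098 = 37.8962


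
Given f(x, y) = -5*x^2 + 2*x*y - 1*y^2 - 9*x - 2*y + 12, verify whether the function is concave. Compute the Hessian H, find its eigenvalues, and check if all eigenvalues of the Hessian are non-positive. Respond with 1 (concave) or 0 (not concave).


The Hessian of f(x,y) = -5*x^2 + 2*x*y - 1*y^2 - 9*x - 2*y + 12 is:
H = [[-10, 2], [2, -2]]
Trace = -10 - 2 = -12
Determinant = -10*-2 - (2)^2 = 16
Discriminant = (-12)^2 - 4*16 = 80.0
Eigenvalues: lambda_1 = -10.4721, lambda_2 = -1.5279
The function is concave.

1


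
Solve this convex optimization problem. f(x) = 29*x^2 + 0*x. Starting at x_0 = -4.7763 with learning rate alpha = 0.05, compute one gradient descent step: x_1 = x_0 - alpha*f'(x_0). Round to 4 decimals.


We compute the gradient at x_0 and apply the update.
f'(x) = 58*x + 0
f'(-4.7763) = 58*-4.7763 + 0 = -277.0254
x_1 = -4.7763 - 0.05*-277.0254 = 9.075


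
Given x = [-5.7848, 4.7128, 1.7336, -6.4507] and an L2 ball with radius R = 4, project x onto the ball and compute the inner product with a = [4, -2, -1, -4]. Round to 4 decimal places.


Step 1: Compute ||x|| (intermediates to 6 decimals).
||x|| = sqrt((-5.7848)^2 + 4.7128^2 + 1.7336^2 + (-6.4507)^2) = 10.014554
Step 2: Project.
Since ||x|| > R, scale = R/||x|| = 4/10.014554 = 0.399419, proj(x) = scale * x
proj(x) = [-2.310559, 1.882382, 0.692433, -2.576532]
Step 3: Dot product.
a^T * proj(x) = 4*(-2.310559) - 2*1.882382 - 1*0.692433 - 4*(-2.576532) = -3.3933


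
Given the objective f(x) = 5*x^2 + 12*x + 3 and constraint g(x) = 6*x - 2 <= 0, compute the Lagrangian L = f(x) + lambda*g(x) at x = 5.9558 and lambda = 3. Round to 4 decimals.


Step 1: Evaluate f(x).
f(5.9558) = 5*5.9558^2 + 12*5.9558 + 3 = 251.8274
Step 2: Evaluate g(x).
g(5.9558) = 6*5.9558 - 2 = 33.7348
Step 3: Compute Lagrangian.
L = 251.8274 + 3*33.7348 = 353.0318


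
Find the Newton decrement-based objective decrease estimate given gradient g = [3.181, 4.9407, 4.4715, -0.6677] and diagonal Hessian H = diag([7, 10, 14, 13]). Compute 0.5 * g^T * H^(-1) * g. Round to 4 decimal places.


Step 1: H is diagonal, so H^(-1) * g = [0.4544, 0.4941, 0.3194, -0.0514].
Step 2: g^T H^(-1) g = sum_i g_i^2 / H_ii
  = (3.181)^2/7 + (4.9407)^2/10 + (4.4715)^2/14 + (-0.6677)^2/13
  = 1.4455 + 2.4411 + 1.4282 + 0.0343 = 5.349
Step 3: Objective decrease = 0.5 * g^T H^(-1) g = 2.6745


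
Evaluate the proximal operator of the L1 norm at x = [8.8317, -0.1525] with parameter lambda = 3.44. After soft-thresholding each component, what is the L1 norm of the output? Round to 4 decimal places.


Soft-thresholding with lambda = 3.44:
prox(8.8317) = sign(8.8317)*max(|8.8317| - 3.44, 0) = 5.3917
prox(-0.1525) = sign(-0.1525)*max(|-0.1525| - 3.44, 0) = 0.0
prox(x) = [5.3917, 0.0]
||prox(x)||_1 = 5.3917 + 0.0 = 5.3917


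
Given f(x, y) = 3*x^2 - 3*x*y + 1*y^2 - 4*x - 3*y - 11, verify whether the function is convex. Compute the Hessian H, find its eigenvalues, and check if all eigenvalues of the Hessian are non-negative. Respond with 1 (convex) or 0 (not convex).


The Hessian of f(x,y) = 3*x^2 - 3*x*y + 1*y^2 - 4*x - 3*y - 11 is:
H = [[6, -3], [-3, 2]]
Trace = 6 + 2 = 8
Determinant = 6*2 - (-3)^2 = 3
Discriminant = (8)^2 - 4*3 = 52.0
Eigenvalues: lambda_1 = 0.3944, lambda_2 = 7.6056
The function is convex.

1


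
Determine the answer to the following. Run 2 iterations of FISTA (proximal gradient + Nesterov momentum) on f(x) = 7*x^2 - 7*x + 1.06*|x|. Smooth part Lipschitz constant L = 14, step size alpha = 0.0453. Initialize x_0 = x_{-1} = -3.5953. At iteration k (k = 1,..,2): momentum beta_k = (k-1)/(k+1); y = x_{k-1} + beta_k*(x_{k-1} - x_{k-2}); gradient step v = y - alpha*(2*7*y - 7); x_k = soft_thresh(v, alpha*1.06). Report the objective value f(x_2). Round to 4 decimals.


FISTA on f(x) = 7*x^2 - 7*x + 1.06*|x|
L = 14, alpha = 0.0453
Iteration 1: beta = 0.0, y = -3.5953 + 0.0*(-3.5953 + 3.5953) = -3.5953
  grad(y) = -57.3342, v = y - alpha*grad = -0.9981
  prox(v) = soft_thresh(-0.9981, 0.048) = -0.95
Iteration 2: beta = 0.3333, y = -0.95 + 0.3333*(-0.95 + 3.5953) = -0.0683
  grad(y) = -7.9561, v = y - alpha*grad = 0.2921
  prox(v) = soft_thresh(0.2921, 0.048) = 0.2441
f(x_2) = 7*0.2441^2 - 7*0.2441 + 1.06*|0.2441| = -1.0329


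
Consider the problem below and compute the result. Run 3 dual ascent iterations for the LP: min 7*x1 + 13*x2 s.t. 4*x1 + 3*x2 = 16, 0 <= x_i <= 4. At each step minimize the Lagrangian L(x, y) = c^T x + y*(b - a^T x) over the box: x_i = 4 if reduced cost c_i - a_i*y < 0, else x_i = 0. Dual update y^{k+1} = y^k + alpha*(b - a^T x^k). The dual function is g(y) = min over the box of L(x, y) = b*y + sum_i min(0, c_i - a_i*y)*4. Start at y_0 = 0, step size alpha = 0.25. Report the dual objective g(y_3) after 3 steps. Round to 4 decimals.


Dual ascent for LP: min 7*x1 + 13*x2, 4*x1 + 3*x2 = 16, 0 <= x_i <= 4
Step 1: y^k = 0.0, reduced costs: (7.0, 13.0)
  x^k = (0.0, 0.0), subgradient = b - a^T x = 16.0
  y^{k+1} = 0.0 + 0.25*16.0 = 4.0
Step 2: y^k = 4.0, reduced costs: (-9.0, 1.0)
  x^k = (4.0, 0.0), subgradient = b - a^T x = 0.0
  y^{k+1} = 4.0 + 0.25*0.0 = 4.0
Step 3: y^k = 4.0, reduced costs: (-9.0, 1.0)
  x^k = (4.0, 0.0), subgradient = b - a^T x = 0.0
  y^{k+1} = 4.0 + 0.25*0.0 = 4.0
Dual objective at y_3 = 4.0: reduced costs (-9.0, 1.0), box minimizer x = (4.0, 0.0)
g(y_3) = b*y + (c1 - a1*y)*x1 + (c2 - a2*y)*x2 = 16*4.0 + (-9.0)*4.0 + 1.0*0.0 = 64.0 - 36.0 + 0.0 = 28.0


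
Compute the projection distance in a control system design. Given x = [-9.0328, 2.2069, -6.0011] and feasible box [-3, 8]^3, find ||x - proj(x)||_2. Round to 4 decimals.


Project each component onto [-3, 8].
clip(-9.0328) = -3.0, clip(2.2069) = 2.2069, clip(-6.0011) = -3.0
Projection = [-3.0, 2.2069, -3.0]
Squared diffs: [36.3947, 0.0, 9.0066]
Distance = sqrt(45.4013) = 6.738


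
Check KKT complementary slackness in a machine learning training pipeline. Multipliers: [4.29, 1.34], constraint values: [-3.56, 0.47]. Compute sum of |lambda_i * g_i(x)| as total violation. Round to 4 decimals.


KKT complementary slackness check:
lambda_1 * g_1 = 4.29 * -3.56 = -15.2724
lambda_2 * g_2 = 1.34 * 0.47 = 0.6298
Total violation = 15.2724 + 0.6298 = 15.9022


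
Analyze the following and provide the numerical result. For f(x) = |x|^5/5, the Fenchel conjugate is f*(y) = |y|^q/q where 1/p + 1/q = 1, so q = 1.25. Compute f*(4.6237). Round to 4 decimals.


The conjugate exponent q satisfies 1/p + 1/q = 1.
p = 5, so q = 5/(5 - 1) = 1.25
|y|^q = 4.6237^1.25 = 6.7801
f*(4.6237) = 6.7801 / 1.25 = 5.4241


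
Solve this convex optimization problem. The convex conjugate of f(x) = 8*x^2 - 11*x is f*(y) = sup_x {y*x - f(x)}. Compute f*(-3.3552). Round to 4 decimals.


f*(y) = sup_x {y*x - a*x^2 - b*x} = sup_x {(y-b)*x - a*x^2}
FOC: (y - b) - 2a*x = 0 => x* = (y - b)/(2a)
x* = (-3.3552 + 11)/(2*8) = 0.4778
f*(-3.3552) = (y-b)^2/(4a) = (-3.3552 + 11)^2/(4*8)
= 58.443/32 = 1.8263


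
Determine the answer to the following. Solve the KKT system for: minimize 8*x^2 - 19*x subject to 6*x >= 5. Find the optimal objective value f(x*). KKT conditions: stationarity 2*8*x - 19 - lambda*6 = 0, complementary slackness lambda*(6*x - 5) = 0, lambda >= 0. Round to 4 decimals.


Step 1: Try lambda = 0 (constraint inactive).
Stationarity: 2*8*x - 19 = 0
x* = 19/(2*8) = 1.1875
Check constraint: 6*1.1875 = 7.125 >= 5 -- satisfied.
Step 2: Compute optimal value.
f(x*) = 8*1.1875^2 - 19*1.1875 = -11.2813


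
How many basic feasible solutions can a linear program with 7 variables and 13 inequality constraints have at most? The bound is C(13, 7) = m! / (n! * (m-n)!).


Each vertex corresponds to some choice of n active constraints out of m, so the number of vertices is at most C(m, n) = m! / (n!(m-n)!).
m = 13, n = 7
Numerator: 13 * 12 * 11 * 10 * 9 * 8 * 7
Denominator: 7! = 5040
C(13, 7) = 1716


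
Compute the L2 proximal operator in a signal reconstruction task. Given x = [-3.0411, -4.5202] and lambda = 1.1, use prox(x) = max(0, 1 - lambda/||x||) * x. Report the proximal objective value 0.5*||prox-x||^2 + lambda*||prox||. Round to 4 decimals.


Step 1: Compute ||x||.
||x|| = 5.448
Step 2: Compute scaling factor.
scale = max(0, 1 - 1.1/5.448) = 0.7981
Step 3: prox(x) = [-2.4271, -3.6075]
||prox(x)|| = 4.348
Step 4: Proximal objective.
0.5*||prox-x||^2 = 0.605
lambda*||prox|| = 4.7828
Total = 5.3878


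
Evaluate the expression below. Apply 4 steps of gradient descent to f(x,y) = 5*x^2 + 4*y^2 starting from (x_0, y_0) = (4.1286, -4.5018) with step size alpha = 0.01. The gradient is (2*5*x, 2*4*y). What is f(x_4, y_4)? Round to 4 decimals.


Gradient descent on f(x,y) = 5*x^2 + 4*y^2.
Starting point: (4.1286, -4.5018), alpha = 0.01
Step 1: grad_x = 2*5*4.1286 = 41.286, grad_y = 2*4*-4.5018 = -36.0144
  x_1 = 4.1286 - 0.01*41.286 = 3.7157
  y_1 = -4.5018 - 0.01*-36.0144 = -4.1417
Step 2: grad_x = 2*5*3.7157 = 37.1574, grad_y = 2*4*-4.1417 = -33.1332
  x_2 = 3.7157 - 0.01*37.1574 = 3.3442
  y_2 = -4.1417 - 0.01*-33.1332 = -3.8103
Step 3: grad_x = 2*5*3.3442 = 33.4417, grad_y = 2*4*-3.8103 = -30.4826
  x_3 = 3.3442 - 0.01*33.4417 = 3.0097
  y_3 = -3.8103 - 0.01*-30.4826 = -3.5055
Step 4: grad_x = 2*5*3.0097 = 30.0975, grad_y = 2*4*-3.5055 = -28.044
  x_4 = 3.0097 - 0.01*30.0975 = 2.7088
  y_4 = -3.5055 - 0.01*-28.044 = -3.2251
f(2.7088, -3.2251) = 5*2.7088^2 + 4*(-3.2251)^2 = 78.2913


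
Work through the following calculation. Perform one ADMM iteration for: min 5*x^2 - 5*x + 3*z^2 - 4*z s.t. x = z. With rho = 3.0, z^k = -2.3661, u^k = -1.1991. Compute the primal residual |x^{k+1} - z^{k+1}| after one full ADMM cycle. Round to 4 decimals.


ADMM iteration with rho = 3.0, z^k = -2.3661, u^k = -1.1991
Step 1: x-update.
Minimize 5*x^2 - 5*x + (3.0/2)*(x + 2.3661 - 1.1991)^2
FOC: (2*5 + 3.0)*x = 5 + 3.0*(-2.3661 + 1.1991)
x^{k+1} = 0.1153
Step 2: z-update.
Minimize 3*z^2 - 4*z + (3.0/2)*(0.1153 - z - 1.1991)^2
FOC: (2*3 + 3.0)*z = 4 + 3.0*(0.1153 - 1.1991)
z^{k+1} = 0.0832
Step 3: u-update.
u^{k+1} = -1.1991 + 0.1153 - 0.0832 = -1.167
Step 4: Primal residual = |0.1153 - 0.0832| = 0.0321


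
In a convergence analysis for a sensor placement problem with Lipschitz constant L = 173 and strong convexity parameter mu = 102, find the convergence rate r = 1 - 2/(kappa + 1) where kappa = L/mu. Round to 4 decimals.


Step 1: Compute the condition number.
kappa = L/mu = 173/102 = 1.6961
Step 2: Compute the convergence rate.
r = 1 - 2/(kappa + 1) = 1 - 2*mu/(L + mu) = (L - mu)/(L + mu) = 71/275 = 0.2582


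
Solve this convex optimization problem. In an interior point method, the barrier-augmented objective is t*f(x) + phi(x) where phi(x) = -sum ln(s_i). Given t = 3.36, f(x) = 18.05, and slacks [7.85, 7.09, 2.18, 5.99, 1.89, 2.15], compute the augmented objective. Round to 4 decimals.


Step 1: Compute log-barrier.
ln values: [2.0605, 1.9587, 0.7793, 1.7901, 0.6366, 0.7655]
phi = -(2.0605 + 1.9587 + 0.7793 + 1.7901 + 0.6366 + 0.7655) = -7.9907
Step 2: Compute augmented objective.
t*f(x) = 3.36*18.05 = 60.648
Total = 60.648 - 7.9907 = 52.6573


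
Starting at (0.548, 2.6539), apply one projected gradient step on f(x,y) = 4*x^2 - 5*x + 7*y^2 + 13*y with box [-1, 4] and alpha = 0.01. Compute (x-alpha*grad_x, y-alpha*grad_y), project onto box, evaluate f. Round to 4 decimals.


Step 1: Compute gradient at (0.548, 2.6539).
grad_x = 2*4*0.548 - 5 = -0.616
grad_y = 2*7*2.6539 + 13 = 50.1546
Step 2: Gradient step.
x_raw = 0.548 - 0.01*-0.616 = 0.5542
y_raw = 2.6539 - 0.01*50.1546 = 2.1524
Step 3: Project onto [-1, 4].
x_proj = clip(0.5542) = 0.5542
y_proj = clip(2.1524) = 2.1524
Step 4: Evaluate f.
f(0.5542, 2.1524) = 58.8666


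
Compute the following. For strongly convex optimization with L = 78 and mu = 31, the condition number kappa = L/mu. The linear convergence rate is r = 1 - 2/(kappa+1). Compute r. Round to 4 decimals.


Step 1: Compute the condition number.
kappa = L/mu = 78/31 = 2.5161
Step 2: Compute the convergence rate.
r = 1 - 2/(kappa + 1) = 1 - 2*mu/(L + mu) = (L - mu)/(L + mu) = 47/109 = 0.4312


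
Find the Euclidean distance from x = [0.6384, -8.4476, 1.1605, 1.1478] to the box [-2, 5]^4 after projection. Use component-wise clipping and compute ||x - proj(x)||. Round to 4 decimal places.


Project each component onto [-2, 5].
clip(0.6384) = 0.6384, clip(-8.4476) = -2.0, clip(1.1605) = 1.1605, clip(1.1478) = 1.1478
Projection = [0.6384, -2.0, 1.1605, 1.1478]
Squared diffs: [0.0, 41.5715, 0.0, 0.0]
Distance = sqrt(41.5715) = 6.4476


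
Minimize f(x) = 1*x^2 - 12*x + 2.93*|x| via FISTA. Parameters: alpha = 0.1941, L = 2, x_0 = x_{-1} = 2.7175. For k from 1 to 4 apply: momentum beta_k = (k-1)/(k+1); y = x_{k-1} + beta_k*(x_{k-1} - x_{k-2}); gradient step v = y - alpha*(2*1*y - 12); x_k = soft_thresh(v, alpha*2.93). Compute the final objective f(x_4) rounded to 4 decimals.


FISTA on f(x) = 1*x^2 - 12*x + 2.93*|x|
L = 2, alpha = 0.1941
Iteration 1: beta = 0.0, y = 2.7175 + 0.0*(2.7175 - 2.7175) = 2.7175
  grad(y) = -6.565, v = y - alpha*grad = 3.9918
  prox(v) = soft_thresh(3.9918, 0.5687) = 3.4231
Iteration 2: beta = 0.3333, y = 3.4231 + 0.3333*(3.4231 - 2.7175) = 3.6582
  grad(y) = -4.6835, v = y - alpha*grad = 4.5673
  prox(v) = soft_thresh(4.5673, 0.5687) = 3.9986
Iteration 3: beta = 0.5, y = 3.9986 + 0.5*(3.9986 - 3.4231) = 4.2864
  grad(y) = -3.4273, v = y - alpha*grad = 4.9516
  prox(v) = soft_thresh(4.9516, 0.5687) = 4.3829
Iteration 4: beta = 0.6, y = 4.3829 + 0.6*(4.3829 - 3.9986) = 4.6135
  grad(y) = -2.7731, v = y - alpha*grad = 5.1517
  prox(v) = soft_thresh(5.1517, 0.5687) = 4.583
f(x_4) = 1*4.583^2 - 12*4.583 + 2.93*|4.583| = -20.5639


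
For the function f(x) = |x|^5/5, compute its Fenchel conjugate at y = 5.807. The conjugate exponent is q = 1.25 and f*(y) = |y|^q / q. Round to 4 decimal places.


The conjugate exponent q satisfies 1/p + 1/q = 1.
p = 5, so q = 5/(5 - 1) = 1.25
|y|^q = 5.807^1.25 = 9.0145
f*(5.807) = 9.0145 / 1.25 = 7.2116


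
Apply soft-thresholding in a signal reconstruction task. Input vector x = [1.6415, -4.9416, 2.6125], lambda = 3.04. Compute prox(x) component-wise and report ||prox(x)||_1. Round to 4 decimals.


Soft-thresholding with lambda = 3.04:
prox(1.6415) = sign(1.6415)*max(|1.6415| - 3.04, 0) = 0.0
prox(-4.9416) = sign(-4.9416)*max(|-4.9416| - 3.04, 0) = -1.9016
prox(2.6125) = sign(2.6125)*max(|2.6125| - 3.04, 0) = 0.0
prox(x) = [0.0, -1.9016, 0.0]
||prox(x)||_1 = 0.0 + 1.9016 + 0.0 = 1.9016


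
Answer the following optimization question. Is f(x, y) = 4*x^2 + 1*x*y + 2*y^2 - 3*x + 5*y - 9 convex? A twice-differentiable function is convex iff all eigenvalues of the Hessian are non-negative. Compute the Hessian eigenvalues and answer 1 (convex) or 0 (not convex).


The Hessian of f(x,y) = 4*x^2 + 1*x*y + 2*y^2 - 3*x + 5*y - 9 is:
H = [[8, 1], [1, 4]]
Trace = 8 + 4 = 12
Determinant = 8*4 - (1)^2 = 31
Discriminant = (12)^2 - 4*31 = 20.0
Eigenvalues: lambda_1 = 3.7639, lambda_2 = 8.2361
The function is convex.

1


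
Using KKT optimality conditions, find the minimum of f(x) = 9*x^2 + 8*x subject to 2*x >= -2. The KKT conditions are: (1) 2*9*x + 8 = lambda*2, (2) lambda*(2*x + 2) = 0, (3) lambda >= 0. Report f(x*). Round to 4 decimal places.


Step 1: Try lambda = 0 (constraint inactive).
Stationarity: 2*9*x + 8 = 0
x* = -8/(2*9) = -4/9 = -0.4444 (rounded; the exact value -4/9 is used below)
Check constraint: 2*-0.4444 = -0.8888 >= -2 -- satisfied.
Step 2: Compute optimal value.
f(x*) = 9*(-4/9)^2 + 8*(-4/9) = -1.7778


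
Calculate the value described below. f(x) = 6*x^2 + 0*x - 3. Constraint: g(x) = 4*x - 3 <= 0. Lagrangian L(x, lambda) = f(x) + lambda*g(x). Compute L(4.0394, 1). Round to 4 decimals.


Step 1: Evaluate f(x).
f(4.0394) = 6*4.0394^2 + 0*4.0394 - 3 = 94.9005
Step 2: Evaluate g(x).
g(4.0394) = 4*4.0394 - 3 = 13.1576
Step 3: Compute Lagrangian.
L = 94.9005 + 1*13.1576 = 108.0581


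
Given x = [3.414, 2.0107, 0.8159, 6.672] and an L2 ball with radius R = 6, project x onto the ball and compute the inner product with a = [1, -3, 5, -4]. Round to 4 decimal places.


Step 1: Compute ||x|| (intermediates to 6 decimals).
||x|| = sqrt(3.414^2 + 2.0107^2 + 0.8159^2 + 6.672^2) = 7.802537
Step 2: Project.
Since ||x|| > R, scale = R/||x|| = 6/7.802537 = 0.768981, proj(x) = scale * x
proj(x) = [2.625301, 1.54619, 0.627412, 5.130641]
Step 3: Dot product.
a^T * proj(x) = 1*2.625301 - 3*1.54619 + 5*0.627412 - 4*5.130641 = -19.3988


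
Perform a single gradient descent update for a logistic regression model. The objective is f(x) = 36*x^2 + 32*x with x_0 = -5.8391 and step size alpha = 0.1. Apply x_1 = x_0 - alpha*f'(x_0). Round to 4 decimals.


We compute the gradient at x_0 and apply the update.
f'(x) = 72*x + 32
f'(-5.8391) = 72*-5.8391 + 32 = -388.4152
x_1 = -5.8391 - 0.1*-388.4152 = 33.0024


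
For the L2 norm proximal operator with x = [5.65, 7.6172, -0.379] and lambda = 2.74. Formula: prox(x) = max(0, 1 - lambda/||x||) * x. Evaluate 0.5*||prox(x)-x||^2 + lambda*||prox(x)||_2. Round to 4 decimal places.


Step 1: Compute ||x||.
||x|| = 9.4915
Step 2: Compute scaling factor.
scale = max(0, 1 - 2.74/9.4915) = 0.7113
Step 3: prox(x) = [4.019, 5.4183, -0.2696]
||prox(x)|| = 6.7515
Step 4: Proximal objective.
0.5*||prox-x||^2 = 3.7538
lambda*||prox|| = 18.4991
Total = 22.2528


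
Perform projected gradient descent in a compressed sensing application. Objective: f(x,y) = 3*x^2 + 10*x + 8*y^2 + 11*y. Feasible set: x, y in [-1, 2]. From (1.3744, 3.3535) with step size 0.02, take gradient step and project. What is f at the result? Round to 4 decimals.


Step 1: Compute gradient at (1.3744, 3.3535).
grad_x = 2*3*1.3744 + 10 = 18.2464
grad_y = 2*8*3.3535 + 11 = 64.656
Step 2: Gradient step.
x_raw = 1.3744 - 0.02*18.2464 = 1.0095
y_raw = 3.3535 - 0.02*64.656 = 2.0604
Step 3: Project onto [-1, 2].
x_proj = clip(1.0095) = 1.0095
y_proj = clip(2.0604) = 2.0
Step 4: Evaluate f.
f(1.0095, 2.0) = 67.1518


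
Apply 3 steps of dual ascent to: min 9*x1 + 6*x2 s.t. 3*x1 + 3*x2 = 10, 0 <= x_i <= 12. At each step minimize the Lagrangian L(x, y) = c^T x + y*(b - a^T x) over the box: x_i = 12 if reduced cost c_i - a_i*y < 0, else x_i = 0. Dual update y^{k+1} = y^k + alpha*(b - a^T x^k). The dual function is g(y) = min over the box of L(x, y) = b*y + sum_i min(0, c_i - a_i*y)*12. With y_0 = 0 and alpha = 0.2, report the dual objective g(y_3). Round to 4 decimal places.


Dual ascent for LP: min 9*x1 + 6*x2, 3*x1 + 3*x2 = 10, 0 <= x_i <= 12
Step 1: y^k = 0.0, reduced costs: (9.0, 6.0)
  x^k = (0.0, 0.0), subgradient = b - a^T x = 10.0
  y^{k+1} = 0.0 + 0.2*10.0 = 2.0
Step 2: y^k = 2.0, reduced costs: (3.0, 0.0)
  x^k = (0.0, 0.0), subgradient = b - a^T x = 10.0
  y^{k+1} = 2.0 + 0.2*10.0 = 4.0
Step 3: y^k = 4.0, reduced costs: (-3.0, -6.0)
  x^k = (12.0, 12.0), subgradient = b - a^T x = -62.0
  y^{k+1} = 4.0 + 0.2*-62.0 = -8.4
Dual objective at y_3 = -8.4: reduced costs (34.2, 31.2), box minimizer x = (0.0, 0.0)
g(y_3) = b*y + (c1 - a1*y)*x1 + (c2 - a2*y)*x2 = 10*(-8.4) + 34.2*0.0 + 31.2*0.0 = -84.0 + 0.0 + 0.0 = -84.0


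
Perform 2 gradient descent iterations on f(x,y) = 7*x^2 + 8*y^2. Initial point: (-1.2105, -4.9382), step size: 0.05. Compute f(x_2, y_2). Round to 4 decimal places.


Gradient descent on f(x,y) = 7*x^2 + 8*y^2.
Starting point: (-1.2105, -4.9382), alpha = 0.05
Step 1: grad_x = 2*7*-1.2105 = -16.947, grad_y = 2*8*-4.9382 = -79.0112
  x_1 = -1.2105 - 0.05*-16.947 = -0.3632
  y_1 = -4.9382 - 0.05*-79.0112 = -0.9876
Step 2: grad_x = 2*7*-0.3632 = -5.0841, grad_y = 2*8*-0.9876 = -15.8022
  x_2 = -0.3632 - 0.05*-5.0841 = -0.1089
  y_2 = -0.9876 - 0.05*-15.8022 = -0.1975
f(-0.1089, -0.1975) = 7*(-0.1089)^2 + 8*(-0.1975)^2 = 0.3952


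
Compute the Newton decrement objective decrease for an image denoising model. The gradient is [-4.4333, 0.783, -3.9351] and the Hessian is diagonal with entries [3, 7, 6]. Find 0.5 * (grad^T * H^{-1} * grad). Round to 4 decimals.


Step 1: H is diagonal, so H^(-1) * g = [-1.4778, 0.1119, -0.6559].
Step 2: g^T H^(-1) g = sum_i g_i^2 / H_ii
  = (-4.4333)^2/3 + (0.783)^2/7 + (-3.9351)^2/6
  = 6.5514 + 0.0876 + 2.5808 = 9.2198
Step 3: Objective decrease = 0.5 * g^T H^(-1) g = 4.6099


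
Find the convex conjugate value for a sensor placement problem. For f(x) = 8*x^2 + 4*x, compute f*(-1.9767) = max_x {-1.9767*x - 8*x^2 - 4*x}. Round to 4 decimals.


f*(y) = sup_x {y*x - a*x^2 - b*x} = sup_x {(y-b)*x - a*x^2}
FOC: (y - b) - 2a*x = 0 => x* = (y - b)/(2a)
x* = (-1.9767 - 4)/(2*8) = -0.3735
f*(-1.9767) = (y-b)^2/(4a) = (-1.9767 - 4)^2/(4*8)
= 35.7209/32 = 1.1163


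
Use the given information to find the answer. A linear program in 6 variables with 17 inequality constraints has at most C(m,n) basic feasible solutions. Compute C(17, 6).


Each vertex corresponds to some choice of n active constraints out of m, so the number of vertices is at most C(m, n) = m! / (n!(m-n)!).
m = 17, n = 6
Numerator: 17 * 16 * 15 * 14 * 13 * 12
Denominator: 6! = 720
C(17, 6) = 12376


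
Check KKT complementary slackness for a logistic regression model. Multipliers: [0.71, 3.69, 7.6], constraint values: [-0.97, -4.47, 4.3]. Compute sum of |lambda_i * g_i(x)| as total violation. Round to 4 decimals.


KKT complementary slackness check:
lambda_1 * g_1 = 0.71 * -0.97 = -0.6887
lambda_2 * g_2 = 3.69 * -4.47 = -16.4943
lambda_3 * g_3 = 7.6 * 4.3 = 32.68
Total violation = 0.6887 + 16.4943 + 32.68 = 49.863


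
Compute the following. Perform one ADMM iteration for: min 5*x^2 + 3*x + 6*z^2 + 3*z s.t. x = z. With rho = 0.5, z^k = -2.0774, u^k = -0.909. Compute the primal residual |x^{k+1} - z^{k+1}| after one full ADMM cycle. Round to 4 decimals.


ADMM iteration with rho = 0.5, z^k = -2.0774, u^k = -0.909
Step 1: x-update.
Minimize 5*x^2 + 3*x + (0.5/2)*(x + 2.0774 - 0.909)^2
FOC: (2*5 + 0.5)*x = -3 + 0.5*(-2.0774 + 0.909)
x^{k+1} = -0.3414
Step 2: z-update.
Minimize 6*z^2 + 3*z + (0.5/2)*(-0.3414 - z - 0.909)^2
FOC: (2*6 + 0.5)*z = -3 + 0.5*(-0.3414 - 0.909)
z^{k+1} = -0.29
Step 3: u-update.
u^{k+1} = -0.909 - 0.3414 + 0.29 = -0.9603
Step 4: Primal residual = |-0.3414 + 0.29| = 0.0513


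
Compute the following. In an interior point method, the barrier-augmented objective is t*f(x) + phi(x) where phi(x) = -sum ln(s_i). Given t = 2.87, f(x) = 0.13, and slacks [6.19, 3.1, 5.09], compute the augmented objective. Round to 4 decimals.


Step 1: Compute log-barrier.
ln values: [1.8229, 1.1314, 1.6273]
phi = -(1.8229 + 1.1314 + 1.6273) = -4.5816
Step 2: Compute augmented objective.
t*f(x) = 2.87*0.13 = 0.3731
Total = 0.3731 - 4.5816 = -4.2085


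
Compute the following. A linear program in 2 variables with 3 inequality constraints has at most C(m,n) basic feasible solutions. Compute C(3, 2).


Each vertex corresponds to some choice of n active constraints out of m, so the number of vertices is at most C(m, n) = m! / (n!(m-n)!).
m = 3, n = 2
Numerator: 3 * 2
Denominator: 2! = 2
C(3, 2) = 3


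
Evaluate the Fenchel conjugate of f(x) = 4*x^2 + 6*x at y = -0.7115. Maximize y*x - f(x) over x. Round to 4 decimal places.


f*(y) = sup_x {y*x - a*x^2 - b*x} = sup_x {(y-b)*x - a*x^2}
FOC: (y - b) - 2a*x = 0 => x* = (y - b)/(2a)
x* = (-0.7115 - 6)/(2*4) = -0.8389
f*(-0.7115) = (y-b)^2/(4a) = (-0.7115 - 6)^2/(4*4)
= 45.0442/16 = 2.8153


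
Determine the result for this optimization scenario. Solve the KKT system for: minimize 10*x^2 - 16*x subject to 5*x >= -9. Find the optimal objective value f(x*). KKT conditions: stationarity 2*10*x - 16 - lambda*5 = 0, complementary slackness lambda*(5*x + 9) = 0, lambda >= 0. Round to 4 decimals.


Step 1: Try lambda = 0 (constraint inactive).
Stationarity: 2*10*x - 16 = 0
x* = 16/(2*10) = 0.8
Check constraint: 5*0.8 = 4.0 >= -9 -- satisfied.
Step 2: Compute optimal value.
f(x*) = 10*0.8^2 - 16*0.8 = -6.4


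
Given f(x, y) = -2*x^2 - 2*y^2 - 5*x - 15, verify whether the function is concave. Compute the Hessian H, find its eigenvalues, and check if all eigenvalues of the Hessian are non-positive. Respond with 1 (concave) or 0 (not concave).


The Hessian of f(x,y) = -2*x^2 - 2*y^2 - 5*x - 15 is:
H = [[-4, 0], [0, -4]]
Trace = -4 - 4 = -8
Determinant = -4*-4 - (0)^2 = 16
Discriminant = (-8)^2 - 4*16 = 0.0
Eigenvalues: lambda_1 = -4.0, lambda_2 = -4.0
The function is concave.

1


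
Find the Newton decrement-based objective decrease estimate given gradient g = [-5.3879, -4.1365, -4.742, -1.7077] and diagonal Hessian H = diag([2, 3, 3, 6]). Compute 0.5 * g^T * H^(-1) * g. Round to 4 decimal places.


Step 1: H is diagonal, so H^(-1) * g = [-2.694, -1.3788, -1.5807, -0.2846].
Step 2: g^T H^(-1) g = sum_i g_i^2 / H_ii
  = (-5.3879)^2/2 + (-4.1365)^2/3 + (-4.742)^2/3 + (-1.7077)^2/6
  = 14.5147 + 5.7035 + 7.4955 + 0.486 = 28.1998
Step 3: Objective decrease = 0.5 * g^T H^(-1) g = 14.0999


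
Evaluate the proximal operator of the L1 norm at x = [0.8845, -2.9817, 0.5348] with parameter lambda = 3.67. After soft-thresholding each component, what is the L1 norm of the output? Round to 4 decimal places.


Soft-thresholding with lambda = 3.67:
prox(0.8845) = sign(0.8845)*max(|0.8845| - 3.67, 0) = 0.0
prox(-2.9817) = sign(-2.9817)*max(|-2.9817| - 3.67, 0) = 0.0
prox(0.5348) = sign(0.5348)*max(|0.5348| - 3.67, 0) = 0.0
prox(x) = [0.0, 0.0, 0.0]
||prox(x)||_1 = 0.0 + 0.0 + 0.0 = 0.0


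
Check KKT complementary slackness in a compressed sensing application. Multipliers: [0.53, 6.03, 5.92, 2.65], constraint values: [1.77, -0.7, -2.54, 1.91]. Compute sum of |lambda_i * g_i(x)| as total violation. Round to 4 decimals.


KKT complementary slackness check:
lambda_1 * g_1 = 0.53 * 1.77 = 0.9381
lambda_2 * g_2 = 6.03 * -0.7 = -4.221
lambda_3 * g_3 = 5.92 * -2.54 = -15.0368
lambda_4 * g_4 = 2.65 * 1.91 = 5.0615
Total violation = 0.9381 + 4.221 + 15.0368 + 5.0615 = 25.2574


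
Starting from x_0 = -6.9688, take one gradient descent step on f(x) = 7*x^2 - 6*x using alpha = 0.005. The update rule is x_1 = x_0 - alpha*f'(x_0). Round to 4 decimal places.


We compute the gradient at x_0 and apply the update.
f'(x) = 14*x - 6
f'(-6.9688) = 14*-6.9688 - 6 = -103.5632
x_1 = -6.9688 - 0.005*-103.5632 = -6.451


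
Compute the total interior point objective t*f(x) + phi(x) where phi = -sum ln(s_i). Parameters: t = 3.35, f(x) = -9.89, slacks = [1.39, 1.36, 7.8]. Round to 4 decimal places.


Step 1: Compute log-barrier.
ln values: [0.3293, 0.3075, 2.0541]
phi = -(0.3293 + 0.3075 + 2.0541) = -2.6909
Step 2: Compute augmented objective.
t*f(x) = 3.35*-9.89 = -33.1315
Total = -33.1315 - 2.6909 = -35.8224


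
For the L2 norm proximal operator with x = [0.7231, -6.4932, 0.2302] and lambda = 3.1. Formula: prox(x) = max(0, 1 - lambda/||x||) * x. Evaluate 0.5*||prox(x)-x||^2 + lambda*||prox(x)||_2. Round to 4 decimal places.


Step 1: Compute ||x||.
||x|| = 6.5374
Step 2: Compute scaling factor.
scale = max(0, 1 - 3.1/6.5374) = 0.5258
Step 3: prox(x) = [0.3802, -3.4142, 0.121]
||prox(x)|| = 3.4374
Step 4: Proximal objective.
0.5*||prox-x||^2 = 4.805
lambda*||prox|| = 10.6559
Total = 15.4609


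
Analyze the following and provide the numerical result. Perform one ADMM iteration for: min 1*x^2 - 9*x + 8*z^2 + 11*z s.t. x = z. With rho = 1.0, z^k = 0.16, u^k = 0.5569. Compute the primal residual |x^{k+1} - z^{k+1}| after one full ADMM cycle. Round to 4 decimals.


ADMM iteration with rho = 1.0, z^k = 0.16, u^k = 0.5569
Step 1: x-update.
Minimize 1*x^2 - 9*x + (1.0/2)*(x - 0.16 + 0.5569)^2
FOC: (2*1 + 1.0)*x = 9 + 1.0*(0.16 - 0.5569)
x^{k+1} = 2.8677
Step 2: z-update.
Minimize 8*z^2 + 11*z + (1.0/2)*(2.8677 - z + 0.5569)^2
FOC: (2*8 + 1.0)*z = -11 + 1.0*(2.8677 + 0.5569)
z^{k+1} = -0.4456
Step 3: u-update.
u^{k+1} = 0.5569 + 2.8677 + 0.4456 = 3.8702
Step 4: Primal residual = |2.8677 + 0.4456| = 3.3133


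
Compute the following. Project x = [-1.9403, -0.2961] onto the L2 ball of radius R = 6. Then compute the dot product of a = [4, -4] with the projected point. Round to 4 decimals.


Step 1: Compute ||x|| (intermediates to 6 decimals).
||x|| = sqrt((-1.9403)^2 + (-0.2961)^2) = 1.962763
Step 2: Project.
Since ||x|| <= R, proj = x (no scaling needed).
proj(x) = [-1.9403, -0.2961]
Step 3: Dot product.
a^T * proj(x) = 4*(-1.9403) - 4*(-0.2961) = -6.5768


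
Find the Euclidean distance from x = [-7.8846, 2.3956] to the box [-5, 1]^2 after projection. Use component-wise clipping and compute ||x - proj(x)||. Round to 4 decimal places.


Project each component onto [-5, 1].
clip(-7.8846) = -5.0, clip(2.3956) = 1.0
Projection = [-5.0, 1.0]
Squared diffs: [8.3209, 1.9477]
Distance = sqrt(10.2686) = 3.2045


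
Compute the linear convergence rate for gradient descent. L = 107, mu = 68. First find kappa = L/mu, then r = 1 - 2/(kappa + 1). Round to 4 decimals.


Step 1: Compute the condition number.
kappa = L/mu = 107/68 = 1.5735
Step 2: Compute the convergence rate.
r = 1 - 2/(kappa + 1) = 1 - 2*mu/(L + mu) = (L - mu)/(L + mu) = 39/175 = 0.2229


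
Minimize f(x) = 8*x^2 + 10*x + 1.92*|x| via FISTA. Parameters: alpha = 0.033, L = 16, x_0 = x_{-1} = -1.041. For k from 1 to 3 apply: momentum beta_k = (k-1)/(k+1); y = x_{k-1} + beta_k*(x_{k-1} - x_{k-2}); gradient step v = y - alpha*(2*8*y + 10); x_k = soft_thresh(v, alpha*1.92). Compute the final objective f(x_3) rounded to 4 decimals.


FISTA on f(x) = 8*x^2 + 10*x + 1.92*|x|
L = 16, alpha = 0.033
Iteration 1: beta = 0.0, y = -1.041 + 0.0*(-1.041 + 1.041) = -1.041
  grad(y) = -6.656, v = y - alpha*grad = -0.8214
  prox(v) = soft_thresh(-0.8214, 0.0634) = -0.758
Iteration 2: beta = 0.3333, y = -0.758 + 0.3333*(-0.758 + 1.041) = -0.6637
  grad(y) = -0.6185, v = y - alpha*grad = -0.6432
  prox(v) = soft_thresh(-0.6432, 0.0634) = -0.5799
Iteration 3: beta = 0.5, y = -0.5799 + 0.5*(-0.5799 + 0.758) = -0.4908
  grad(y) = 2.1467, v = y - alpha*grad = -0.5617
  prox(v) = soft_thresh(-0.5617, 0.0634) = -0.4983
f(x_3) = 8*(-0.4983)^2 + 10*(-0.4983) + 1.92*|-0.4983| = -2.0398


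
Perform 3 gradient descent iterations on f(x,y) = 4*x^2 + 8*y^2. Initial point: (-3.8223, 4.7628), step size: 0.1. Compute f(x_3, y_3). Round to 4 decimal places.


Gradient descent on f(x,y) = 4*x^2 + 8*y^2.
Starting point: (-3.8223, 4.7628), alpha = 0.1
Step 1: grad_x = 2*4*-3.8223 = -30.5784, grad_y = 2*8*4.7628 = 76.2048
  x_1 = -3.8223 - 0.1*-30.5784 = -0.7645
  y_1 = 4.7628 - 0.1*76.2048 = -2.8577
Step 2: grad_x = 2*4*-0.7645 = -6.1157, grad_y = 2*8*-2.8577 = -45.7229
  x_2 = -0.7645 - 0.1*-6.1157 = -0.1529
  y_2 = -2.8577 - 0.1*-45.7229 = 1.7146
Step 3: grad_x = 2*4*-0.1529 = -1.2231, grad_y = 2*8*1.7146 = 27.4337
  x_3 = -0.1529 - 0.1*-1.2231 = -0.0306
  y_3 = 1.7146 - 0.1*27.4337 = -1.0288
f(-0.0306, -1.0288) = 4*(-0.0306)^2 + 8*(-1.0288)^2 = 8.4706


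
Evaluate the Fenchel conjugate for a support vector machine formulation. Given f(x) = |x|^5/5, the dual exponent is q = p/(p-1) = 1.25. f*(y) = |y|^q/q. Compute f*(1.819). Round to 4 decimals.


The conjugate exponent q satisfies 1/p + 1/q = 1.
p = 5, so q = 5/(5 - 1) = 1.25
|y|^q = 1.819^1.25 = 2.1125
f*(1.819) = 2.1125 / 1.25 = 1.69


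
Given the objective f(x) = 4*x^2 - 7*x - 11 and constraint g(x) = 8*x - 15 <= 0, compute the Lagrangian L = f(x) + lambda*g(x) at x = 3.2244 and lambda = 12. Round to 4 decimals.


Step 1: Evaluate f(x).
f(3.2244) = 4*3.2244^2 - 7*3.2244 - 11 = 8.0162
Step 2: Evaluate g(x).
g(3.2244) = 8*3.2244 - 15 = 10.7952
Step 3: Compute Lagrangian.
L = 8.0162 + 12*10.7952 = 137.5586


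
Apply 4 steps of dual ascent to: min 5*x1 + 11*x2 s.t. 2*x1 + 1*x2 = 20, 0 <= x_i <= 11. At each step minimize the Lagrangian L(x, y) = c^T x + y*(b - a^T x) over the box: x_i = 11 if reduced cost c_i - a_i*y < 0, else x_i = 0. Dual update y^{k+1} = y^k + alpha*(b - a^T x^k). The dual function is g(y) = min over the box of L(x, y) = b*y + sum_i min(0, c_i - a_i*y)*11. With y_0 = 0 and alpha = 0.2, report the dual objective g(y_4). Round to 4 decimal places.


Dual ascent for LP: min 5*x1 + 11*x2, 2*x1 + 1*x2 = 20, 0 <= x_i <= 11
Step 1: y^k = 0.0, reduced costs: (5.0, 11.0)
  x^k = (0.0, 0.0), subgradient = b - a^T x = 20.0
  y^{k+1} = 0.0 + 0.2*20.0 = 4.0
Step 2: y^k = 4.0, reduced costs: (-3.0, 7.0)
  x^k = (11.0, 0.0), subgradient = b - a^T x = -2.0
  y^{k+1} = 4.0 + 0.2*-2.0 = 3.6
Step 3: y^k = 3.6, reduced costs: (-2.2, 7.4)
  x^k = (11.0, 0.0), subgradient = b - a^T x = -2.0
  y^{k+1} = 3.6 + 0.2*-2.0 = 3.2
Step 4: y^k = 3.2, reduced costs: (-1.4, 7.8)
  x^k = (11.0, 0.0), subgradient = b - a^T x = -2.0
  y^{k+1} = 3.2 + 0.2*-2.0 = 2.8
Dual objective at y_4 = 2.8: reduced costs (-0.6, 8.2), box minimizer x = (11.0, 0.0)
g(y_4) = b*y + (c1 - a1*y)*x1 + (c2 - a2*y)*x2 = 20*2.8 + (-0.6)*11.0 + 8.2*0.0 = 56.0 - 6.6 + 0.0 = 49.4


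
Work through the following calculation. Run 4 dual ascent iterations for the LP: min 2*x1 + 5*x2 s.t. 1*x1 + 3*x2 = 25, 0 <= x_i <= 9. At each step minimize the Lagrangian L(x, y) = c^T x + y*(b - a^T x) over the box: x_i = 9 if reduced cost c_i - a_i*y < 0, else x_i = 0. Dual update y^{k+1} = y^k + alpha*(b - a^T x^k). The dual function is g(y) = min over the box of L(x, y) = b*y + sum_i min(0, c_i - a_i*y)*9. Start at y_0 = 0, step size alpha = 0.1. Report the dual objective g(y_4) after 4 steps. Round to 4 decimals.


Dual ascent for LP: min 2*x1 + 5*x2, 1*x1 + 3*x2 = 25, 0 <= x_i <= 9
Step 1: y^k = 0.0, reduced costs: (2.0, 5.0)
  x^k = (0.0, 0.0), subgradient = b - a^T x = 25.0
  y^{k+1} = 0.0 + 0.1*25.0 = 2.5
Step 2: y^k = 2.5, reduced costs: (-0.5, -2.5)
  x^k = (9.0, 9.0), subgradient = b - a^T x = -11.0
  y^{k+1} = 2.5 + 0.1*-11.0 = 1.4
Step 3: y^k = 1.4, reduced costs: (0.6, 0.8)
  x^k = (0.0, 0.0), subgradient = b - a^T x = 25.0
  y^{k+1} = 1.4 + 0.1*25.0 = 3.9
Step 4: y^k = 3.9, reduced costs: (-1.9, -6.7)
  x^k = (9.0, 9.0), subgradient = b - a^T x = -11.0
  y^{k+1} = 3.9 + 0.1*-11.0 = 2.8
Dual objective at y_4 = 2.8: reduced costs (-0.8, -3.4), box minimizer x = (9.0, 9.0)
g(y_4) = b*y + (c1 - a1*y)*x1 + (c2 - a2*y)*x2 = 25*2.8 + (-0.8)*9.0 + (-3.4)*9.0 = 70.0 - 7.2 - 30.6 = 32.2


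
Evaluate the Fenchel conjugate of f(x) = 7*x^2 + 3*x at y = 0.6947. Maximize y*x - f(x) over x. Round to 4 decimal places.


f*(y) = sup_x {y*x - a*x^2 - b*x} = sup_x {(y-b)*x - a*x^2}
FOC: (y - b) - 2a*x = 0 => x* = (y - b)/(2a)
x* = (0.6947 - 3)/(2*7) = -0.1647
f*(0.6947) = (y-b)^2/(4a) = (0.6947 - 3)^2/(4*7)
= 5.3144/28 = 0.1898


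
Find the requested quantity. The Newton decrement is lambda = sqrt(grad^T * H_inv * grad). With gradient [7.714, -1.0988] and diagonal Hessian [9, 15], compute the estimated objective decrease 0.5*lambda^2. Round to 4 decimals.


Step 1: H is diagonal, so H^(-1) * g = [0.8571, -0.0733].
Step 2: g^T H^(-1) g = sum_i g_i^2 / H_ii
  = (7.714)^2/9 + (-1.0988)^2/15
  = 6.6118 + 0.0805 = 6.6922
Step 3: Objective decrease = 0.5 * g^T H^(-1) g = 3.3461
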